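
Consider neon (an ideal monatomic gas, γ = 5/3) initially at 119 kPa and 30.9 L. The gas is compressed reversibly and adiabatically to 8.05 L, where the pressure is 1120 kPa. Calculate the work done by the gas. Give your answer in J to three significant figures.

W ≈ -8010 J

Adiabatic: W = (P₁V₁ − P₂V₂)/(γ − 1) with γ = 5/3.
P₁V₁ = 3677 J, P₂V₂ = 9016 J.
W = (3677 − 9016) / 0.6667 = -8008 J.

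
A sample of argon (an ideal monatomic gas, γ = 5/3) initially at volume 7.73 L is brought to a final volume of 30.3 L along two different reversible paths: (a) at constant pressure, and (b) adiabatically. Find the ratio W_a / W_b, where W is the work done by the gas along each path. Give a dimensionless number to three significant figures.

W_a / W_b ≈ 3.26

Path (a) isobaric: W = P₁(V₂ − V₁) → W_a/(P₁V₁) = 2.92.
Path (b) adiabatic: W = P₁V₁(1 − (V₁/V₂)^(γ−1))/(γ−1) → W_b/(P₁V₁) = 0.8966.
W_a / W_b = 2.92 / 0.8966 = 3.256.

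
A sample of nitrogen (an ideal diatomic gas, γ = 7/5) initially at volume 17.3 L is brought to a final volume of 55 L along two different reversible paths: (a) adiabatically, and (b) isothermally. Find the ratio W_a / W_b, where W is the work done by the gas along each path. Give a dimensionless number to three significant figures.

W_a / W_b ≈ 0.801

Path (a) adiabatic: W = P₁V₁(1 − (V₁/V₂)^(γ−1))/(γ−1) → W_a/(P₁V₁) = 0.926.
Path (b) isothermal: W = P₁V₁ ln(V₂/V₁) → W_b/(P₁V₁) = 1.157.
W_a / W_b = 0.926 / 1.157 = 0.8006.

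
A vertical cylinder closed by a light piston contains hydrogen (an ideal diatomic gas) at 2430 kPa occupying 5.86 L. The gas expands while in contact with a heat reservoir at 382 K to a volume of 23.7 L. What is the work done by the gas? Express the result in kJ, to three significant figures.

Isothermal: W = nRT ln(V₂/V₁) = P₁V₁ ln(V₂/V₁).
P₁V₁ = (2430 kPa)(5.86 L) = 14240 J.
W = 14240 × ln(23.7/5.86) = 14240 × 1.397
W_by_gas = 19898 J.

W ≈ 19.9 kJ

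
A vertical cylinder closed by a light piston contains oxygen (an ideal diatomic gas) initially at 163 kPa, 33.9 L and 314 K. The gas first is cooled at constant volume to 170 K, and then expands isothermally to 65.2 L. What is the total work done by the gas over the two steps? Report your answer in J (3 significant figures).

Step 1 (isochoric): W = 0 (constant volume).
After step 1: P = 88.25 kPa (V unchanged).
Step 2 (isothermal): W = P₁V₁ ln(V₂/V₁) = (2992) ln(65.2/33.9) = 1957 J.
W_total = 0 + 1957 = 1957 J.

W_total ≈ 1960 J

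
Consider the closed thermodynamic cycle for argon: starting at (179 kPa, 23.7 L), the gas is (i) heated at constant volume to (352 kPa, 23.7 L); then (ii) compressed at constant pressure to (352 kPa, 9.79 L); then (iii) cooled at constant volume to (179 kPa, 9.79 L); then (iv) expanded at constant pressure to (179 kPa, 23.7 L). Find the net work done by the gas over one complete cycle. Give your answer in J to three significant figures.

W_net ≈ -2410 J

Constant-volume legs do no work.
W(ii) = (352)(9.79 − 23.7) = -4896 J; W(iv) = (179)(23.7 − 9.79) = 2490 J.
W_net = -4896 + 2490 = -2406 J (the counter-clockwise enclosed area).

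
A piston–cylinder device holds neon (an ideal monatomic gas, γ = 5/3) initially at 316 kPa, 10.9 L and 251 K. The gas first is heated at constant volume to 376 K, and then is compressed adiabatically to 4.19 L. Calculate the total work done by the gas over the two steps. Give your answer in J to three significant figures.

W_total ≈ -6900 J

Step 1 (isochoric): W = 0 (constant volume).
After step 1: P = 473.4 kPa (V unchanged).
Step 2 (adiabatic): W = (P₁V₁ − P₂V₂)/(γ−1) = (5160 − 9760)/0.667 = -6900 J.
W_total = 0 − 6900 = -6900 J.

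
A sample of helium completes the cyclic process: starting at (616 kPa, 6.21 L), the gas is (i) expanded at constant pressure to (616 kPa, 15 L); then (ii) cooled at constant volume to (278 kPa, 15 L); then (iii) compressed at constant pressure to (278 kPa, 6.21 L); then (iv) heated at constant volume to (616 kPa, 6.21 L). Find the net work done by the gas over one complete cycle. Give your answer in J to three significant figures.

W_net ≈ 2970 J

Constant-volume legs do no work.
W(i) = (616)(15 − 6.21) = 5415 J; W(iii) = (278)(6.21 − 15) = -2444 J.
W_net = 5415 − 2444 = 2971 J (the clockwise enclosed area).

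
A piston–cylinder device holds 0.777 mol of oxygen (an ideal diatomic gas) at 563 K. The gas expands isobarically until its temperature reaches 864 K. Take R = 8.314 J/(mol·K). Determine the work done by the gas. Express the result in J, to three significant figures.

Isobaric: W = P ΔV = nR ΔT.
W = (0.777)(8.314)(864 − 563) = 1944 J.

W ≈ 1940 J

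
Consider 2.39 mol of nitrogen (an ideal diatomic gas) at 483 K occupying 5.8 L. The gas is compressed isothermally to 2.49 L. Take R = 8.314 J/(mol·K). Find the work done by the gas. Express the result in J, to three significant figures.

Isothermal: W = nRT ln(V₂/V₁).
W = (2.39)(8.314)(483) × ln(2.49/5.8)
  = 9597 × -0.8456
W_by_gas = -8115 J.

W ≈ -8120 J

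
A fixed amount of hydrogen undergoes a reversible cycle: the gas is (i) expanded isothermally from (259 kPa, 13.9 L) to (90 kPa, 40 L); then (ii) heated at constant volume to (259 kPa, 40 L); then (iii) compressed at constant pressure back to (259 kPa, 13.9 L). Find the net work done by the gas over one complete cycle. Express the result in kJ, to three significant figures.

W_net ≈ -2.95 kJ

Leg (i): W = PᵢVᵢ ln(V_f/Vᵢ) = (3600) ln(40/13.9) = 3805 J.
Leg (ii): W = 0.
Leg (iii): W = PΔV = (259)(13.9 − 40) = -6760 J.
W_net = 3805 − 6760 = -2955 J.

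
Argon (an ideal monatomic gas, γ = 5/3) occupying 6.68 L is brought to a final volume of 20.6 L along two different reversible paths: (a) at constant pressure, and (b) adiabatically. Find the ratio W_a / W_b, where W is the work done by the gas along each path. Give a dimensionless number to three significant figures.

Path (a) isobaric: W = P₁(V₂ − V₁) → W_a/(P₁V₁) = 2.084.
Path (b) adiabatic: W = P₁V₁(1 − (V₁/V₂)^(γ−1))/(γ−1) → W_b/(P₁V₁) = 0.792.
W_a / W_b = 2.084 / 0.792 = 2.631.

W_a / W_b ≈ 2.63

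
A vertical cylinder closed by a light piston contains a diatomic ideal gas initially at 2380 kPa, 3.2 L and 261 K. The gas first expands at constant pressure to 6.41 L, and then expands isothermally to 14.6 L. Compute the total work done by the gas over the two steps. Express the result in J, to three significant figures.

W_total ≈ 20200 J

Step 1 (isobaric): W = PΔV = (2380 kPa)(6.41 − 3.2 L) = 7640 J.
After step 1: P = 2380 kPa, V = 6.41 L, T = 522.8 K.
Step 2 (isothermal): W = P₁V₁ ln(V₂/V₁) = (15256) ln(14.6/6.41) = 12558 J.
W_total = 7640 + 12558 = 20198 J.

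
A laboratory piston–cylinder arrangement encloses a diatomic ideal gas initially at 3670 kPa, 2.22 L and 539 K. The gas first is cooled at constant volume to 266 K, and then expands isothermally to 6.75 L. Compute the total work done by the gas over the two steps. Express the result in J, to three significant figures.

W_total ≈ 4470 J

Step 1 (isochoric): W = 0 (constant volume).
After step 1: P = 1811 kPa (V unchanged).
Step 2 (isothermal): W = P₁V₁ ln(V₂/V₁) = (4021) ln(6.75/2.22) = 4471 J.
W_total = 0 + 4471 = 4471 J.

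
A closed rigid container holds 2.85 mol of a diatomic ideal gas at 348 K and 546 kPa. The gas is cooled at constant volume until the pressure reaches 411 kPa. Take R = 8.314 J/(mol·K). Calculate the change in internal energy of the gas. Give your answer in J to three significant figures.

Constant volume ⇒ W = 0, so Q = ΔU = nCᵥΔT with Cᵥ = 5R/2 = 20.79 J/(mol·K).
At constant V, T₂/T₁ = P₂/P₁ ⇒ ΔT = T₁(P₂/P₁ − 1) = 348·(411/546 − 1) = -86.04 K.
ΔU = (2.85)(20.79)(-86.04) = -5097 J.

ΔU ≈ -5100 J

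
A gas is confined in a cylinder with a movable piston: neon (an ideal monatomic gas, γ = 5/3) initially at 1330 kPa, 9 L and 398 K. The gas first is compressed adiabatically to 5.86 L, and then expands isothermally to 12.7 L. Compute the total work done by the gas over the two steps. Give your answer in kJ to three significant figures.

W_total ≈ 6.38 kJ

Step 1 (adiabatic): W = (P₁V₁ − P₂V₂)/(γ−1) = (11970 − 15934)/0.667 = -5946 J.
After step 1: P = 2719 kPa, V = 5.86 L, T = 529.8 K.
Step 2 (isothermal): W = P₁V₁ ln(V₂/V₁) = (15934) ln(12.7/5.86) = 12324 J.
W_total = -5946 + 12324 = 6378 J.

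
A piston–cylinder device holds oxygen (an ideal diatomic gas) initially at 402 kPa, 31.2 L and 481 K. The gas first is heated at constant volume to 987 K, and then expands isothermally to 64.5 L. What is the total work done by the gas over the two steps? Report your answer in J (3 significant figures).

Step 1 (isochoric): W = 0 (constant volume).
After step 1: P = 824.9 kPa (V unchanged).
Step 2 (isothermal): W = P₁V₁ ln(V₂/V₁) = (25737) ln(64.5/31.2) = 18691 J.
W_total = 0 + 18691 = 18691 J.

W_total ≈ 18700 J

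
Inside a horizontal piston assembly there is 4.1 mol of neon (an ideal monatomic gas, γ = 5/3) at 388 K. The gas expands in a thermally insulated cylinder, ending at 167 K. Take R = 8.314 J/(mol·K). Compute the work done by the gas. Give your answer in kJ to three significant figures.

W ≈ 11.3 kJ

Adiabatic ⇒ Q = 0, so W_by = −ΔU = nCᵥ(T₁ − T₂).
Cᵥ = 3R/2 = 12.47 J/(mol·K).
W = (4.1)(12.47)(388 − 167) = 11300 J.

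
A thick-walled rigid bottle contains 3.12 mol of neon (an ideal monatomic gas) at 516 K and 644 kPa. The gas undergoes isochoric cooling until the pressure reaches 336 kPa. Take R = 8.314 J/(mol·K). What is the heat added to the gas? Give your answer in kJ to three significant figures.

Constant volume ⇒ W = 0, so Q = ΔU = nCᵥΔT with Cᵥ = 3R/2 = 12.47 J/(mol·K).
At constant V, T₂/T₁ = P₂/P₁ ⇒ ΔT = T₁(P₂/P₁ − 1) = 516·(336/644 − 1) = -246.8 K.
ΔU = (3.12)(12.47)(-246.8) = -9602 J.

Q ≈ -9.60 kJ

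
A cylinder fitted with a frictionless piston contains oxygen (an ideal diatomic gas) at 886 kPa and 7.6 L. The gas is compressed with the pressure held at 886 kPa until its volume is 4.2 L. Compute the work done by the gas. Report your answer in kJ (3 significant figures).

W ≈ -3.01 kJ

Isobaric: W = P ΔV.
W = (886 kPa)(4.2 − 7.6 L) = (886)(-3.4) = -3012 J.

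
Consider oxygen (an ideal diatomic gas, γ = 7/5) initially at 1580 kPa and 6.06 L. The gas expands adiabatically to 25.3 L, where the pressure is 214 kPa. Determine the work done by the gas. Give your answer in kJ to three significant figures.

Adiabatic: W = (P₁V₁ − P₂V₂)/(γ − 1) with γ = 7/5.
P₁V₁ = 9575 J, P₂V₂ = 5414 J.
W = (9575 − 5414) / 0.4 = 10402 J.

W ≈ 10.4 kJ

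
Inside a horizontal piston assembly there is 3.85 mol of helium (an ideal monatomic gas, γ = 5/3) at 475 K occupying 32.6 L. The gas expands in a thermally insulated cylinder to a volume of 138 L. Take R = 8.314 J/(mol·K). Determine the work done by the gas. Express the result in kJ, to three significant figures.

W ≈ 14.1 kJ

Adiabatic: TV^(γ−1) = const with γ = 5/3.
T₂ = T₁ (V₁/V₂)^(γ−1) = 475 × (32.6/138)^0.667 = 475 × 0.3821 = 181.5 K.
W_by = nCᵥ(T₁ − T₂) = (3.85)(12.47)(475 − 181.5) = 14091 J.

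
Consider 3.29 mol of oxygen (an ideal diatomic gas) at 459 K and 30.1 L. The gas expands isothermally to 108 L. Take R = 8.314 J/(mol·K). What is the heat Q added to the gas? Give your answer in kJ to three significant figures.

Isothermal ⇒ ΔU = 0, so Q = W = nRT ln(V₂/V₁).
Q = (3.29)(8.314)(459) ln(108/30.1) = 12555 × 1.278 = 16040 J.

Q ≈ 16.0 kJ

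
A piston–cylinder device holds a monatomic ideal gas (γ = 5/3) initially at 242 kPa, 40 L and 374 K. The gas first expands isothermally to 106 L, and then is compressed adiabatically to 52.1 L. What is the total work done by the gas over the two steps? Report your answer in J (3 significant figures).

W_total ≈ 640 J

Step 1 (isothermal): W = P₁V₁ ln(V₂/V₁) = (9680) ln(106/40) = 9434 J.
After step 1: P = 91.32 kPa, V = 106 L, T = 374 K.
Step 2 (adiabatic): W = (P₁V₁ − P₂V₂)/(γ−1) = (9680 − 15542)/0.667 = -8794 J.
W_total = 9434 − 8794 = 640 J.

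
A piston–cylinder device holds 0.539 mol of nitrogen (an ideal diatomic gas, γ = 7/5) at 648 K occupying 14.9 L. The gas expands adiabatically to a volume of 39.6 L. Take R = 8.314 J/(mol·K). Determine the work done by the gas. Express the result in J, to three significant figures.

Adiabatic: TV^(γ−1) = const with γ = 7/5.
T₂ = T₁ (V₁/V₂)^(γ−1) = 648 × (14.9/39.6)^0.4 = 648 × 0.6764 = 438.3 K.
W_by = nCᵥ(T₁ − T₂) = (0.539)(20.79)(648 − 438.3) = 2349 J.

W ≈ 2350 J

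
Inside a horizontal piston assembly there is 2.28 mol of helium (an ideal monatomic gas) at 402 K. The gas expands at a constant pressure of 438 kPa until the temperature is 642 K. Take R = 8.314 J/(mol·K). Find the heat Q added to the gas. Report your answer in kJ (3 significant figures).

Isobaric: W = nRΔT = (2.28)(8.314)(240) = 4549 J.
ΔU = nCᵥΔT with Cᵥ = 3R/2: ΔU = (2.28)(12.47)(240) = 6824 J.
Q = ΔU + W = 6824 + 4549 = 11374 J.

Q ≈ 11.4 kJ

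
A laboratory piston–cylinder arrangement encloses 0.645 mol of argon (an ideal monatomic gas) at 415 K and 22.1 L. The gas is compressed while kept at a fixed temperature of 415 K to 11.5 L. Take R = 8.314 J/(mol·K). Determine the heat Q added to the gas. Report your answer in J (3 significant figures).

Q ≈ -1450 J

Isothermal ⇒ ΔU = 0, so Q = W = nRT ln(V₂/V₁).
Q = (0.645)(8.314)(415) ln(11.5/22.1) = 2225 × -0.6532 = -1454 J.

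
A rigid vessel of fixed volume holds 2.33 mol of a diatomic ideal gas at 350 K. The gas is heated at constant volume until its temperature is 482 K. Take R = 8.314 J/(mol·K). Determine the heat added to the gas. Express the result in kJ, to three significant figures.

Q ≈ 6.39 kJ

Constant volume ⇒ W = 0, so Q = ΔU = nCᵥΔT with Cᵥ = 5R/2 = 20.79 J/(mol·K).
ΔU = (2.33)(20.79)(482 − 350) = 6393 J.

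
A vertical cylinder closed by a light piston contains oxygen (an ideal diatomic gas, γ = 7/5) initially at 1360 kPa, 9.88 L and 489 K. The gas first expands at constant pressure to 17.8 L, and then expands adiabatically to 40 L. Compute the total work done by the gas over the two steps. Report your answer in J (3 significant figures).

Step 1 (isobaric): W = PΔV = (1360 kPa)(17.8 − 9.88 L) = 10771 J.
After step 1: P = 1360 kPa, V = 17.8 L, T = 881 K.
Step 2 (adiabatic): W = (P₁V₁ − P₂V₂)/(γ−1) = (24208 − 17511)/0.4 = 16743 J.
W_total = 10771 + 16743 = 27515 J.

W_total ≈ 27500 J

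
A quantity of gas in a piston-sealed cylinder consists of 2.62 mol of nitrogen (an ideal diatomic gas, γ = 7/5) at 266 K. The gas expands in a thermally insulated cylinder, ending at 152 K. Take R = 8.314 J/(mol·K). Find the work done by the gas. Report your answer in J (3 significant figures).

W ≈ 6210 J

Adiabatic ⇒ Q = 0, so W_by = −ΔU = nCᵥ(T₁ − T₂).
Cᵥ = 5R/2 = 20.79 J/(mol·K).
W = (2.62)(20.79)(266 − 152) = 6208 J.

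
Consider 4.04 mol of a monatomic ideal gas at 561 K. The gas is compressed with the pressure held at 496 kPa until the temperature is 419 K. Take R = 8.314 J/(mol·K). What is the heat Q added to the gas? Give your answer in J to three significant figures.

Isobaric: W = nRΔT = (4.04)(8.314)(-142) = -4770 J.
ΔU = nCᵥΔT with Cᵥ = 3R/2: ΔU = (4.04)(12.47)(-142) = -7154 J.
Q = ΔU + W = -7154 − 4770 = -11924 J.

Q ≈ -11900 J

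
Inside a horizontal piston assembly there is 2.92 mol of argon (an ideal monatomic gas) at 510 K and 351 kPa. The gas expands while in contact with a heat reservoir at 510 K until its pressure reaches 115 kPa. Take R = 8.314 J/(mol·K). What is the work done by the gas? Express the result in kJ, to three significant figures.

W ≈ 13.8 kJ

Isothermal process: W = nRT ln(V₂/V₁) = nRT ln(P₁/P₂).
W = (2.92)(8.314)(510) × ln(351/115)
  = 12381 × ln(3.052) = 12381 × 1.116
W_by_gas = 13816 J.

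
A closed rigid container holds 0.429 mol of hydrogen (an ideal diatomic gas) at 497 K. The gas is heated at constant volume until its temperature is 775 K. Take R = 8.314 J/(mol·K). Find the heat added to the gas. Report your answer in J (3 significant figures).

Q ≈ 2480 J

Constant volume ⇒ W = 0, so Q = ΔU = nCᵥΔT with Cᵥ = 5R/2 = 20.79 J/(mol·K).
ΔU = (0.429)(20.79)(775 − 497) = 2479 J.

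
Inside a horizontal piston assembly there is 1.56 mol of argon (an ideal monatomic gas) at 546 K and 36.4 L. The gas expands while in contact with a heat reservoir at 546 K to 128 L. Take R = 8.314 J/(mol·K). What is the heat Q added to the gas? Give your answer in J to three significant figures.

Isothermal ⇒ ΔU = 0, so Q = W = nRT ln(V₂/V₁).
Q = (1.56)(8.314)(546) ln(128/36.4) = 7082 × 1.257 = 8905 J.

Q ≈ 8900 J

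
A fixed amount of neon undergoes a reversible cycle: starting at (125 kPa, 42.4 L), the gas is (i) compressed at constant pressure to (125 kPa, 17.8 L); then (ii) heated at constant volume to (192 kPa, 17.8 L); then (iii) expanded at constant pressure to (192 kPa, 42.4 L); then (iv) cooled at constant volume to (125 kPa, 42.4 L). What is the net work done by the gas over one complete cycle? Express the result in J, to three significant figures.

Constant-volume legs do no work.
W(i) = (125)(17.8 − 42.4) = -3075 J; W(iii) = (192)(42.4 − 17.8) = 4723 J.
W_net = -3075 + 4723 = 1648 J (the clockwise enclosed area).

W_net ≈ 1650 J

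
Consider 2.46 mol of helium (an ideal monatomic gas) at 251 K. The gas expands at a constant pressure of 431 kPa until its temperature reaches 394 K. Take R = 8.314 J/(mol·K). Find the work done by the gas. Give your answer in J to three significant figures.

W ≈ 2920 J

Isobaric: W = P ΔV = nR ΔT.
W = (2.46)(8.314)(394 − 251) = 2925 J.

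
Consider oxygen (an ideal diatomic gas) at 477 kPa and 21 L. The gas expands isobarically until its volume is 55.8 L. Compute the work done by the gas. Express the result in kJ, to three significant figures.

Isobaric: W = P ΔV.
W = (477 kPa)(55.8 − 21 L) = (477)(34.8) = 16600 J.

W ≈ 16.6 kJ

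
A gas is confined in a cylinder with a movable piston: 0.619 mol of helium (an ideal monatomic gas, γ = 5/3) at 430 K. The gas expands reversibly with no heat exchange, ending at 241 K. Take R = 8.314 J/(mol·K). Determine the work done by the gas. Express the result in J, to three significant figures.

W ≈ 1460 J

Adiabatic ⇒ Q = 0, so W_by = −ΔU = nCᵥ(T₁ − T₂).
Cᵥ = 3R/2 = 12.47 J/(mol·K).
W = (0.619)(12.47)(430 − 241) = 1459 J.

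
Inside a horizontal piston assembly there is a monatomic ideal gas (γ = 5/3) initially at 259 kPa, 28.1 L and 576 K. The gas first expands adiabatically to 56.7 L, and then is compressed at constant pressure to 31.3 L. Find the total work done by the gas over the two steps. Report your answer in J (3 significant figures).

W_total ≈ 2040 J

Step 1 (adiabatic): W = (P₁V₁ − P₂V₂)/(γ−1) = (7278 − 4558)/0.667 = 4080 J.
After step 1: P = 80.38 kPa, V = 56.7 L, T = 360.7 K.
Step 2 (isobaric): W = PΔV = (80.38 kPa)(31.3 − 56.7 L) = -2042 J.
W_total = 4080 − 2042 = 2038 J.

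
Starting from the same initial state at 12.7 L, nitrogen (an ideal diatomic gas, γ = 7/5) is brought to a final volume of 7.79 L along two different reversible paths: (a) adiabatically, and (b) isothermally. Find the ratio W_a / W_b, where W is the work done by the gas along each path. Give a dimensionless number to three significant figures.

Path (a) adiabatic: W = P₁V₁(1 − (V₁/V₂)^(γ−1))/(γ−1) → W_a/(P₁V₁) = -0.5398.
Path (b) isothermal: W = P₁V₁ ln(V₂/V₁) → W_b/(P₁V₁) = -0.4888.
W_a / W_b = -0.5398 / -0.4888 = 1.104.

W_a / W_b ≈ 1.10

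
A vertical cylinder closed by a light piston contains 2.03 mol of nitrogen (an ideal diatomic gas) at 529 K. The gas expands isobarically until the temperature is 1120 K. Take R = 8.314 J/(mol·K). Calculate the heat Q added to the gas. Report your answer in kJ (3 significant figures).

Q ≈ 34.9 kJ

Isobaric: W = nRΔT = (2.03)(8.314)(591) = 9975 J.
ΔU = nCᵥΔT with Cᵥ = 5R/2: ΔU = (2.03)(20.79)(591) = 24936 J.
Q = ΔU + W = 24936 + 9975 = 34911 J.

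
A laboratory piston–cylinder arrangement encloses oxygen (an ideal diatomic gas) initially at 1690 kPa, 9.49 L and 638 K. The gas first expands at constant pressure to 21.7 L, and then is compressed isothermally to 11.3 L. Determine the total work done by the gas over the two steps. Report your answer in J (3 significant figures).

W_total ≈ -3290 J

Step 1 (isobaric): W = PΔV = (1690 kPa)(21.7 − 9.49 L) = 20635 J.
After step 1: P = 1690 kPa, V = 21.7 L, T = 1459 K.
Step 2 (isothermal): W = P₁V₁ ln(V₂/V₁) = (36673) ln(11.3/21.7) = -23929 J.
W_total = 20635 − 23929 = -3295 J.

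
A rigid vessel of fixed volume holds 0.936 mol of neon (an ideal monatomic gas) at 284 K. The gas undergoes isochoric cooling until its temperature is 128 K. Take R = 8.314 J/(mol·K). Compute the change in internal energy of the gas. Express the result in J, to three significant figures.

ΔU ≈ -1820 J

Constant volume ⇒ W = 0, so Q = ΔU = nCᵥΔT with Cᵥ = 3R/2 = 12.47 J/(mol·K).
ΔU = (0.936)(12.47)(128 − 284) = -1821 J.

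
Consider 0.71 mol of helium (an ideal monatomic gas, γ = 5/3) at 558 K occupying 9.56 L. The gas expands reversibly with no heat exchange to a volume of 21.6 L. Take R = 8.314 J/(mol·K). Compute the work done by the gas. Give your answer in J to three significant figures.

Adiabatic: TV^(γ−1) = const with γ = 5/3.
T₂ = T₁ (V₁/V₂)^(γ−1) = 558 × (9.56/21.6)^0.667 = 558 × 0.5808 = 324.1 K.
W_by = nCᵥ(T₁ − T₂) = (0.71)(12.47)(558 − 324.1) = 2071 J.

W ≈ 2070 J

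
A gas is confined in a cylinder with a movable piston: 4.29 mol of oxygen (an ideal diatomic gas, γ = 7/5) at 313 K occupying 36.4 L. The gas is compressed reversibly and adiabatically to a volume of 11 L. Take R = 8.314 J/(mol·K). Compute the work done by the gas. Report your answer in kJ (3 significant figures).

W ≈ -17.1 kJ

Adiabatic: TV^(γ−1) = const with γ = 7/5.
T₂ = T₁ (V₁/V₂)^(γ−1) = 313 × (36.4/11)^0.4 = 313 × 1.614 = 505.2 K.
W_by = nCᵥ(T₁ − T₂) = (4.29)(20.79)(313 − 505.2) = -17134 J.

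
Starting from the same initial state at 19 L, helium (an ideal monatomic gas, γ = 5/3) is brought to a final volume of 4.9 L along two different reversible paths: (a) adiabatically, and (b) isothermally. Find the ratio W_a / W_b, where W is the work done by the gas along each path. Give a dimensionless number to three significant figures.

Path (a) adiabatic: W = P₁V₁(1 − (V₁/V₂)^(γ−1))/(γ−1) → W_a/(P₁V₁) = -2.202.
Path (b) isothermal: W = P₁V₁ ln(V₂/V₁) → W_b/(P₁V₁) = -1.355.
W_a / W_b = -2.202 / -1.355 = 1.625.

W_a / W_b ≈ 1.63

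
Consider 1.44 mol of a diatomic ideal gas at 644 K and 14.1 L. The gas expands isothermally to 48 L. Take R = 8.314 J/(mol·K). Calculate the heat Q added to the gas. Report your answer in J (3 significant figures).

Isothermal ⇒ ΔU = 0, so Q = W = nRT ln(V₂/V₁).
Q = (1.44)(8.314)(644) ln(48/14.1) = 7710 × 1.225 = 9445 J.

Q ≈ 9450 J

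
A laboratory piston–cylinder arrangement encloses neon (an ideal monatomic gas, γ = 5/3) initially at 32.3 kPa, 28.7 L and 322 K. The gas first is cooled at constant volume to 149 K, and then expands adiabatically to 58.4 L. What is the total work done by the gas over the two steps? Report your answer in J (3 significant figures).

Step 1 (isochoric): W = 0 (constant volume).
After step 1: P = 14.95 kPa (V unchanged).
Step 2 (adiabatic): W = (P₁V₁ − P₂V₂)/(γ−1) = (429 − 267.1)/0.667 = 242.7 J.
W_total = 0 + 242.7 = 242.7 J.

W_total ≈ 243 J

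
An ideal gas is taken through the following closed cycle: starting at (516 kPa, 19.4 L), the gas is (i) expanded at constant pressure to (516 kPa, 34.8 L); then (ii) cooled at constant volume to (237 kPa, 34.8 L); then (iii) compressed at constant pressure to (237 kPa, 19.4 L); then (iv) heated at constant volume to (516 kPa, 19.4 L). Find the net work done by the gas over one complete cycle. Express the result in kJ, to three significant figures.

Constant-volume legs do no work.
W(i) = (516)(34.8 − 19.4) = 7946 J; W(iii) = (237)(19.4 − 34.8) = -3650 J.
W_net = 7946 − 3650 = 4297 J (the clockwise enclosed area).

W_net ≈ 4.30 kJ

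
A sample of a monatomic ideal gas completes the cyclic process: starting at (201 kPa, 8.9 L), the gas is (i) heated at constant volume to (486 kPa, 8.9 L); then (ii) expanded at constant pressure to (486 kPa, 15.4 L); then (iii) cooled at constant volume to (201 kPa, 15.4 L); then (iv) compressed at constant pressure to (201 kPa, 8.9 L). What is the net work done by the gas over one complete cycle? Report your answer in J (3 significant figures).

Constant-volume legs do no work.
W(ii) = (486)(15.4 − 8.9) = 3159 J; W(iv) = (201)(8.9 − 15.4) = -1306 J.
W_net = 3159 − 1306 = 1852 J (the clockwise enclosed area).

W_net ≈ 1850 J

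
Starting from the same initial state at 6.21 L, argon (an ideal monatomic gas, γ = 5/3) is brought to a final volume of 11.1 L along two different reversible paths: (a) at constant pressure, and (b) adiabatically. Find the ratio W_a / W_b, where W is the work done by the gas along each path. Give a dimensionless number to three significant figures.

W_a / W_b ≈ 1.64

Path (a) isobaric: W = P₁(V₂ − V₁) → W_a/(P₁V₁) = 0.7874.
Path (b) adiabatic: W = P₁V₁(1 − (V₁/V₂)^(γ−1))/(γ−1) → W_b/(P₁V₁) = 0.4816.
W_a / W_b = 0.7874 / 0.4816 = 1.635.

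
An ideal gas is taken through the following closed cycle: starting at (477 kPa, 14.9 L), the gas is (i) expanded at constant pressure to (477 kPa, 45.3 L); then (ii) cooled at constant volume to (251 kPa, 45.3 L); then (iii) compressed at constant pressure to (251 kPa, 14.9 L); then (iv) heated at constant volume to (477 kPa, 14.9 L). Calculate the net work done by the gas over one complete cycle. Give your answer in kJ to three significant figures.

Constant-volume legs do no work.
W(i) = (477)(45.3 − 14.9) = 14501 J; W(iii) = (251)(14.9 − 45.3) = -7630 J.
W_net = 14501 − 7630 = 6870 J (the clockwise enclosed area).

W_net ≈ 6.87 kJ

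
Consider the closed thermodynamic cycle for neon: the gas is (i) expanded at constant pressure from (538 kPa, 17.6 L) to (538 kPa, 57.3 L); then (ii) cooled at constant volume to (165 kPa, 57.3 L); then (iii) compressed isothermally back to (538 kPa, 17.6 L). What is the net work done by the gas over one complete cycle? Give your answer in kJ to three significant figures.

Leg (i): W = PΔV = (538)(57.3 − 17.6) = 21359 J.
Leg (ii): W = 0.
Leg (iii): W = PᵢVᵢ ln(V_f/Vᵢ) = (9454) ln(17.6/57.3) = -11160 J.
W_net = 21359 − 11160 = 10198 J.

W_net ≈ 10.2 kJ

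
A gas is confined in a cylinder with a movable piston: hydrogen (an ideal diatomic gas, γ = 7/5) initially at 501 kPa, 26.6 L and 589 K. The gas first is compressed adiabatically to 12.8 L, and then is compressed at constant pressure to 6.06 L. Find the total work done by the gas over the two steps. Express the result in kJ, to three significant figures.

W_total ≈ -20.7 kJ

Step 1 (adiabatic): W = (P₁V₁ − P₂V₂)/(γ−1) = (13327 − 17856)/0.4 = -11324 J.
After step 1: P = 1395 kPa, V = 12.8 L, T = 789.2 K.
Step 2 (isobaric): W = PΔV = (1395 kPa)(6.06 − 12.8 L) = -9402 J.
W_total = -11324 − 9402 = -20726 J.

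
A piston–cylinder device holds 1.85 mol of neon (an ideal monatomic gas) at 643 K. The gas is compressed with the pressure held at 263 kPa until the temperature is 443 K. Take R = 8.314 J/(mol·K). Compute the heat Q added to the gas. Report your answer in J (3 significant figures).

Isobaric: W = nRΔT = (1.85)(8.314)(-200) = -3076 J.
ΔU = nCᵥΔT with Cᵥ = 3R/2: ΔU = (1.85)(12.47)(-200) = -4614 J.
Q = ΔU + W = -4614 − 3076 = -7690 J.

Q ≈ -7690 J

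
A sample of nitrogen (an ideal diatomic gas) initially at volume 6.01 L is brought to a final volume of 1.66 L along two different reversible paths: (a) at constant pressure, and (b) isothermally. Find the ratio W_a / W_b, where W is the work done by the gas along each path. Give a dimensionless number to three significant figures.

W_a / W_b ≈ 0.563

Path (a) isobaric: W = P₁(V₂ − V₁) → W_a/(P₁V₁) = -0.7238.
Path (b) isothermal: W = P₁V₁ ln(V₂/V₁) → W_b/(P₁V₁) = -1.287.
W_a / W_b = -0.7238 / -1.287 = 0.5626.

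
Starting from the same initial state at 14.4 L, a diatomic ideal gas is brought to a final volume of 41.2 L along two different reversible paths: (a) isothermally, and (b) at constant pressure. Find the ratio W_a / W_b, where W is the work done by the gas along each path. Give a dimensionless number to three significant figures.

Path (a) isothermal: W = P₁V₁ ln(V₂/V₁) → W_a/(P₁V₁) = 1.051.
Path (b) isobaric: W = P₁(V₂ − V₁) → W_b/(P₁V₁) = 1.861.
W_a / W_b = 1.051 / 1.861 = 0.5648.

W_a / W_b ≈ 0.565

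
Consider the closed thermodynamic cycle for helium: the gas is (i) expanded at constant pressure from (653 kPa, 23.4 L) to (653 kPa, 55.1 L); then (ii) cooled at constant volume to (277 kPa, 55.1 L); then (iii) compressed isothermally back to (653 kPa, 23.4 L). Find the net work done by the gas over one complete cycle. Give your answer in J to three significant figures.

W_net ≈ 7630 J

Leg (i): W = PΔV = (653)(55.1 − 23.4) = 20700 J.
Leg (ii): W = 0.
Leg (iii): W = PᵢVᵢ ln(V_f/Vᵢ) = (15263) ln(23.4/55.1) = -13071 J.
W_net = 20700 − 13071 = 7629 J.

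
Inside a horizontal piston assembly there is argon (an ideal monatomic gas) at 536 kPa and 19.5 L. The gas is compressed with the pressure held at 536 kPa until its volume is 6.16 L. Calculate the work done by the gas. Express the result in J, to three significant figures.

W ≈ -7150 J

Isobaric: W = P ΔV.
W = (536 kPa)(6.16 − 19.5 L) = (536)(-13.34) = -7150 J.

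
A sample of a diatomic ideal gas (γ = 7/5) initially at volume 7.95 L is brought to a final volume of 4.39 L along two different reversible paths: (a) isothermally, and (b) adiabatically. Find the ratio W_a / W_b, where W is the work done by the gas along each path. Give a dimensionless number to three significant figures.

W_a / W_b ≈ 0.886

Path (a) isothermal: W = P₁V₁ ln(V₂/V₁) → W_a/(P₁V₁) = -0.5938.
Path (b) adiabatic: W = P₁V₁(1 − (V₁/V₂)^(γ−1))/(γ−1) → W_b/(P₁V₁) = -0.6703.
W_a / W_b = -0.5938 / -0.6703 = 0.8859.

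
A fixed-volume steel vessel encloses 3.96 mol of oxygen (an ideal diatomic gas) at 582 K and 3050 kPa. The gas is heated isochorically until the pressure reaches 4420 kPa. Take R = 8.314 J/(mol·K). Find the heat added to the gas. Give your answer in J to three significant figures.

Constant volume ⇒ W = 0, so Q = ΔU = nCᵥΔT with Cᵥ = 5R/2 = 20.79 J/(mol·K).
At constant V, T₂/T₁ = P₂/P₁ ⇒ ΔT = T₁(P₂/P₁ − 1) = 582·(4420/3050 − 1) = 261.4 K.
ΔU = (3.96)(20.79)(261.4) = 21517 J.

Q ≈ 21500 J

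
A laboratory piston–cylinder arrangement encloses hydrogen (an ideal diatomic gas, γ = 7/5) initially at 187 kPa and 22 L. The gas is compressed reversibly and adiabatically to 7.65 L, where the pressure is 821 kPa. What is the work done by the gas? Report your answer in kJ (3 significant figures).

Adiabatic: W = (P₁V₁ − P₂V₂)/(γ − 1) with γ = 7/5.
P₁V₁ = 4114 J, P₂V₂ = 6281 J.
W = (4114 − 6281) / 0.4 = -5417 J.

W ≈ -5.42 kJ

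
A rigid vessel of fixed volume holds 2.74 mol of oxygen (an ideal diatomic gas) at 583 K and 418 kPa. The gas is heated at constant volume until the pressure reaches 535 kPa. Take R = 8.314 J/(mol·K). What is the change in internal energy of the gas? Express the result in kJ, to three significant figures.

ΔU ≈ 9.29 kJ

Constant volume ⇒ W = 0, so Q = ΔU = nCᵥΔT with Cᵥ = 5R/2 = 20.79 J/(mol·K).
At constant V, T₂/T₁ = P₂/P₁ ⇒ ΔT = T₁(P₂/P₁ − 1) = 583·(535/418 − 1) = 163.2 K.
ΔU = (2.74)(20.79)(163.2) = 9293 J.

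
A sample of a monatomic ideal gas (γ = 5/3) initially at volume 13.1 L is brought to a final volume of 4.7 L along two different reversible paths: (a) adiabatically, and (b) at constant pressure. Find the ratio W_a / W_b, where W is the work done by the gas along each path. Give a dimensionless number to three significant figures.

W_a / W_b ≈ 2.29

Path (a) adiabatic: W = P₁V₁(1 − (V₁/V₂)^(γ−1))/(γ−1) → W_a/(P₁V₁) = -1.471.
Path (b) isobaric: W = P₁(V₂ − V₁) → W_b/(P₁V₁) = -0.6412.
W_a / W_b = -1.471 / -0.6412 = 2.294.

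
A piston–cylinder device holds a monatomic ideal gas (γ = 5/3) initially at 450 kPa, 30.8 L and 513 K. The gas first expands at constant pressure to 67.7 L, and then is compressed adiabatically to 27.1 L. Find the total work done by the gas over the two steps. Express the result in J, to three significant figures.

Step 1 (isobaric): W = PΔV = (450 kPa)(67.7 − 30.8 L) = 16605 J.
After step 1: P = 450 kPa, V = 67.7 L, T = 1128 K.
Step 2 (adiabatic): W = (P₁V₁ − P₂V₂)/(γ−1) = (30465 − 56089)/0.667 = -38437 J.
W_total = 16605 − 38437 = -21832 J.

W_total ≈ -21800 J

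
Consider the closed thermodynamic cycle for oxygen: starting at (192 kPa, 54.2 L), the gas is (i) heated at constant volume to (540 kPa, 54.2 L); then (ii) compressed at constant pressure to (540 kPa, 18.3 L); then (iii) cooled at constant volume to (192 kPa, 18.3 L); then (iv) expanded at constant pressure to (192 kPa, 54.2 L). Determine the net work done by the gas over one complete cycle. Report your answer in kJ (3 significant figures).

W_net ≈ -12.5 kJ

Constant-volume legs do no work.
W(ii) = (540)(18.3 − 54.2) = -19386 J; W(iv) = (192)(54.2 − 18.3) = 6893 J.
W_net = -19386 + 6893 = -12493 J (the counter-clockwise enclosed area).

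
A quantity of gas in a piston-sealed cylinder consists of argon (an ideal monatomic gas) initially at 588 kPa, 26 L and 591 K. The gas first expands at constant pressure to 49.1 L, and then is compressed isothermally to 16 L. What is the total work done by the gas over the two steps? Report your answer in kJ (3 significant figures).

W_total ≈ -18.8 kJ

Step 1 (isobaric): W = PΔV = (588 kPa)(49.1 − 26 L) = 13583 J.
After step 1: P = 588 kPa, V = 49.1 L, T = 1116 K.
Step 2 (isothermal): W = P₁V₁ ln(V₂/V₁) = (28871) ln(16/49.1) = -32372 J.
W_total = 13583 − 32372 = -18789 J.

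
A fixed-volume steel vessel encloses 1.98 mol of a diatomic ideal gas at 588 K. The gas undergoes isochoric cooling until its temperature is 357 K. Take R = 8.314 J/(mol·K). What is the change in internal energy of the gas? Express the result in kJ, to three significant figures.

Constant volume ⇒ W = 0, so Q = ΔU = nCᵥΔT with Cᵥ = 5R/2 = 20.79 J/(mol·K).
ΔU = (1.98)(20.79)(357 − 588) = -9507 J.

ΔU ≈ -9.51 kJ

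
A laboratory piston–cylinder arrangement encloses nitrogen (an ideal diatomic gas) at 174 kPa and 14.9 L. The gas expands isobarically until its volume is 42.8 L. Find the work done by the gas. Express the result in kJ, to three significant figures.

W ≈ 4.85 kJ

Isobaric: W = P ΔV.
W = (174 kPa)(42.8 − 14.9 L) = (174)(27.9) = 4855 J.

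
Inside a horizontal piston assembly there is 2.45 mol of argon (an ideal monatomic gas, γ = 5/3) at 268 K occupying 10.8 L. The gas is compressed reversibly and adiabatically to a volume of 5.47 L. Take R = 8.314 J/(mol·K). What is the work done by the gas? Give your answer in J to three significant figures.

Adiabatic: TV^(γ−1) = const with γ = 5/3.
T₂ = T₁ (V₁/V₂)^(γ−1) = 268 × (10.8/5.47)^0.667 = 268 × 1.574 = 421.8 K.
W_by = nCᵥ(T₁ − T₂) = (2.45)(12.47)(268 − 421.8) = -4699 J.

W ≈ -4700 J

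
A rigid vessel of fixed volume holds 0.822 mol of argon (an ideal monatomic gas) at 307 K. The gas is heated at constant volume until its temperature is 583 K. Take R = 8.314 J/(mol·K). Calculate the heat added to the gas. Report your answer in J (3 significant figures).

Constant volume ⇒ W = 0, so Q = ΔU = nCᵥΔT with Cᵥ = 3R/2 = 12.47 J/(mol·K).
ΔU = (0.822)(12.47)(583 − 307) = 2829 J.

Q ≈ 2830 J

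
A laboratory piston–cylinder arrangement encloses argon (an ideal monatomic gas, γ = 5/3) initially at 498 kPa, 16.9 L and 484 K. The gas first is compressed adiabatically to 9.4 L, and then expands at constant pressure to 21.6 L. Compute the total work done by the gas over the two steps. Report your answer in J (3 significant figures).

W_total ≈ 10100 J

Step 1 (adiabatic): W = (P₁V₁ − P₂V₂)/(γ−1) = (8416 − 12444)/0.667 = -6041 J.
After step 1: P = 1324 kPa, V = 9.4 L, T = 715.6 K.
Step 2 (isobaric): W = PΔV = (1324 kPa)(21.6 − 9.4 L) = 16151 J.
W_total = -6041 + 16151 = 10109 J.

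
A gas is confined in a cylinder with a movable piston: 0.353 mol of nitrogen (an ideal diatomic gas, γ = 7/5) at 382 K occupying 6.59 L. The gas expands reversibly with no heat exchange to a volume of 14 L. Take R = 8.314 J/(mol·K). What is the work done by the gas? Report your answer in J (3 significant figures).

W ≈ 729 J

Adiabatic: TV^(γ−1) = const with γ = 7/5.
T₂ = T₁ (V₁/V₂)^(γ−1) = 382 × (6.59/14)^0.4 = 382 × 0.7398 = 282.6 K.
W_by = nCᵥ(T₁ − T₂) = (0.353)(20.79)(382 − 282.6) = 729.3 J.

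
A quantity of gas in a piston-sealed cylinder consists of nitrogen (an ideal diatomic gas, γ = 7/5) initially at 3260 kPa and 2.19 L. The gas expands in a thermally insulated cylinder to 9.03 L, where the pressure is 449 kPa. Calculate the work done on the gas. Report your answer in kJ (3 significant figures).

Adiabatic: W = (P₁V₁ − P₂V₂)/(γ − 1) with γ = 7/5.
P₁V₁ = 7139 J, P₂V₂ = 4054 J.
W = (7139 − 4054) / 0.4 = 7712 J.
Work on gas = −W_by = -7712 J.

W ≈ -7.71 kJ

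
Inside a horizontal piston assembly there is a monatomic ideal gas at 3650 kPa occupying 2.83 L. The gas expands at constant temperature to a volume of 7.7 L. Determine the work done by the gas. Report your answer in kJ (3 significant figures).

W ≈ 10.3 kJ

Isothermal: W = nRT ln(V₂/V₁) = P₁V₁ ln(V₂/V₁).
P₁V₁ = (3650 kPa)(2.83 L) = 10330 J.
W = 10330 × ln(7.7/2.83) = 10330 × 1.001
W_by_gas = 10339 J.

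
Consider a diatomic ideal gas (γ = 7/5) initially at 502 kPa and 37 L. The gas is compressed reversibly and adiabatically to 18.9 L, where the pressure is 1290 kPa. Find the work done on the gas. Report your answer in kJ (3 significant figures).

W ≈ 14.5 kJ

Adiabatic: W = (P₁V₁ − P₂V₂)/(γ − 1) with γ = 7/5.
P₁V₁ = 18574 J, P₂V₂ = 24381 J.
W = (18574 − 24381) / 0.4 = -14517 J.
Work on gas = −W_by = 14517 J.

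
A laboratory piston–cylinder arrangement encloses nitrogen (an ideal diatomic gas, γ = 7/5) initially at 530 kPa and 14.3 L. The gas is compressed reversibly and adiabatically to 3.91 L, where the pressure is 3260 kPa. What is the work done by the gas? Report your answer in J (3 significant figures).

Adiabatic: W = (P₁V₁ − P₂V₂)/(γ − 1) with γ = 7/5.
P₁V₁ = 7579 J, P₂V₂ = 12747 J.
W = (7579 − 12747) / 0.4 = -12919 J.

W ≈ -12900 J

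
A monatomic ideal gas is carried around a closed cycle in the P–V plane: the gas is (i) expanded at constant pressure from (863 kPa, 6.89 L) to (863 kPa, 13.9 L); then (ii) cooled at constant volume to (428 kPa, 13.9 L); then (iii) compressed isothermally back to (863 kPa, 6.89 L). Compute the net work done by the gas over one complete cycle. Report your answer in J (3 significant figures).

W_net ≈ 1870 J

Leg (i): W = PΔV = (863)(13.9 − 6.89) = 6050 J.
Leg (ii): W = 0.
Leg (iii): W = PᵢVᵢ ln(V_f/Vᵢ) = (5949) ln(6.89/13.9) = -4175 J.
W_net = 6050 − 4175 = 1874 J.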